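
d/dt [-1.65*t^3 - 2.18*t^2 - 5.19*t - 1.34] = -4.95*t^2 - 4.36*t - 5.19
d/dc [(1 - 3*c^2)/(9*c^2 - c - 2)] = (3*c^2 - 6*c + 1)/(81*c^4 - 18*c^3 - 35*c^2 + 4*c + 4)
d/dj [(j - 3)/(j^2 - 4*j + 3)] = -1/(j^2 - 2*j + 1)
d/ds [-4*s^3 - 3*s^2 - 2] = 6*s*(-2*s - 1)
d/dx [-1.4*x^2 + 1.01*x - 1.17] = 1.01 - 2.8*x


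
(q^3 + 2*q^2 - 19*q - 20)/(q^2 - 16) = (q^2 + 6*q + 5)/(q + 4)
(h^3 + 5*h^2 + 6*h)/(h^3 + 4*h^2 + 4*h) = (h + 3)/(h + 2)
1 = 1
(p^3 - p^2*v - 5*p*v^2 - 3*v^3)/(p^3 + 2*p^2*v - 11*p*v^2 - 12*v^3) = (p + v)/(p + 4*v)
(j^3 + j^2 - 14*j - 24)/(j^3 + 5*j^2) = (j^3 + j^2 - 14*j - 24)/(j^2*(j + 5))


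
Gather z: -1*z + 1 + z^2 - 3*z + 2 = z^2 - 4*z + 3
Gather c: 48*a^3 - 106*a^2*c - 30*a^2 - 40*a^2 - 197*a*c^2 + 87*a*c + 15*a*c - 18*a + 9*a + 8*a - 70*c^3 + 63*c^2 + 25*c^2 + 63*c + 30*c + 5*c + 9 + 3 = 48*a^3 - 70*a^2 - a - 70*c^3 + c^2*(88 - 197*a) + c*(-106*a^2 + 102*a + 98) + 12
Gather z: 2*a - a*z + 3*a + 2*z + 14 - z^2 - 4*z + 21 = 5*a - z^2 + z*(-a - 2) + 35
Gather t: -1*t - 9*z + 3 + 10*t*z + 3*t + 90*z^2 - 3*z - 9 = t*(10*z + 2) + 90*z^2 - 12*z - 6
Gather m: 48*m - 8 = 48*m - 8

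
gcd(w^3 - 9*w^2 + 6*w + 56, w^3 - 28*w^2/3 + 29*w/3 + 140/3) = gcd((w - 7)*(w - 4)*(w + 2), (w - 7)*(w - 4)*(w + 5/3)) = w^2 - 11*w + 28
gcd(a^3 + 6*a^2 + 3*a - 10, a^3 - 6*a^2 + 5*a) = a - 1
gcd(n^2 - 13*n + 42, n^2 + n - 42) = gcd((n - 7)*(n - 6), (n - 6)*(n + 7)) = n - 6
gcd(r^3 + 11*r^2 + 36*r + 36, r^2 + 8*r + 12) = r^2 + 8*r + 12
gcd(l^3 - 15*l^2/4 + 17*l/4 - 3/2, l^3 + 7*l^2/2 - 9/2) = l - 1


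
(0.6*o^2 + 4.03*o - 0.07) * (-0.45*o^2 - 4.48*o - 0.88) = -0.27*o^4 - 4.5015*o^3 - 18.5509*o^2 - 3.2328*o + 0.0616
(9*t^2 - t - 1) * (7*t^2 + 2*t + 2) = 63*t^4 + 11*t^3 + 9*t^2 - 4*t - 2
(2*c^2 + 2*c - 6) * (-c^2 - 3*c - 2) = -2*c^4 - 8*c^3 - 4*c^2 + 14*c + 12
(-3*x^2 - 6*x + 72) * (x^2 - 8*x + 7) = -3*x^4 + 18*x^3 + 99*x^2 - 618*x + 504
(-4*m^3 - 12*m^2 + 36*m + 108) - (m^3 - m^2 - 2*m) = -5*m^3 - 11*m^2 + 38*m + 108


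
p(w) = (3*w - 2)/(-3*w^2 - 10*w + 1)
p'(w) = (3*w - 2)*(6*w + 10)/(-3*w^2 - 10*w + 1)^2 + 3/(-3*w^2 - 10*w + 1)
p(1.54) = -0.12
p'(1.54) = -0.03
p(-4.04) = 1.87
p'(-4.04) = 3.12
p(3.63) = -0.12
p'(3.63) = 0.01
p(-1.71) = -0.76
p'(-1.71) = 0.34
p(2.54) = -0.13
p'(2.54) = 0.01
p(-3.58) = 7.72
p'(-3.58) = 51.95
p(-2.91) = -2.29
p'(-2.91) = 4.27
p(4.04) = -0.11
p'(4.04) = 0.01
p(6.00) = -0.10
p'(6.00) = 0.01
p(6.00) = -0.10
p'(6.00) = 0.01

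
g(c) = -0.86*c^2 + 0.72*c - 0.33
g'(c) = 0.72 - 1.72*c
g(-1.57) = -3.58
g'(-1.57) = 3.42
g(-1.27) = -2.63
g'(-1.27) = 2.90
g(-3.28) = -11.94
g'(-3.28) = 6.36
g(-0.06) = -0.38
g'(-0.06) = 0.82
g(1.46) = -1.11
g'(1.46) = -1.79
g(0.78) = -0.29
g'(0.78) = -0.62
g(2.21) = -2.94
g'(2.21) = -3.08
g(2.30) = -3.22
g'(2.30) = -3.24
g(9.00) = -63.51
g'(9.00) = -14.76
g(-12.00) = -132.81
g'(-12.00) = 21.36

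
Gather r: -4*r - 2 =-4*r - 2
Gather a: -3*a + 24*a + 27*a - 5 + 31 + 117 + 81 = 48*a + 224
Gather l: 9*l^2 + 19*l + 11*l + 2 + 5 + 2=9*l^2 + 30*l + 9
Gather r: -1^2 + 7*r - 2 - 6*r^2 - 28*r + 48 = -6*r^2 - 21*r + 45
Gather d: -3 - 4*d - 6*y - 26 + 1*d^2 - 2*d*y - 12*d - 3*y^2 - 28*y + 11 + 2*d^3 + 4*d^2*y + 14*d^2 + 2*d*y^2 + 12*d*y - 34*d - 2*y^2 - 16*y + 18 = 2*d^3 + d^2*(4*y + 15) + d*(2*y^2 + 10*y - 50) - 5*y^2 - 50*y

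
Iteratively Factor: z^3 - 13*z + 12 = (z - 3)*(z^2 + 3*z - 4) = (z - 3)*(z + 4)*(z - 1)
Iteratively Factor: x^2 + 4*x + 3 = (x + 1)*(x + 3)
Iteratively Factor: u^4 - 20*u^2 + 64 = (u - 2)*(u^3 + 2*u^2 - 16*u - 32) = (u - 4)*(u - 2)*(u^2 + 6*u + 8) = (u - 4)*(u - 2)*(u + 4)*(u + 2)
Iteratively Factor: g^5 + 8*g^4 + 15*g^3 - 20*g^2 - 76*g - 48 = (g + 4)*(g^4 + 4*g^3 - g^2 - 16*g - 12) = (g + 3)*(g + 4)*(g^3 + g^2 - 4*g - 4) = (g + 2)*(g + 3)*(g + 4)*(g^2 - g - 2) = (g - 2)*(g + 2)*(g + 3)*(g + 4)*(g + 1)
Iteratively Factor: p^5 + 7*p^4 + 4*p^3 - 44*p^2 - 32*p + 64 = (p + 2)*(p^4 + 5*p^3 - 6*p^2 - 32*p + 32) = (p - 1)*(p + 2)*(p^3 + 6*p^2 - 32) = (p - 2)*(p - 1)*(p + 2)*(p^2 + 8*p + 16) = (p - 2)*(p - 1)*(p + 2)*(p + 4)*(p + 4)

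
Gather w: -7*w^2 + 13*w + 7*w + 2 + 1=-7*w^2 + 20*w + 3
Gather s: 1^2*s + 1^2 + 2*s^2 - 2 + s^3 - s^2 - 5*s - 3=s^3 + s^2 - 4*s - 4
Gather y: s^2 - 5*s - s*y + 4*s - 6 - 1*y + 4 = s^2 - s + y*(-s - 1) - 2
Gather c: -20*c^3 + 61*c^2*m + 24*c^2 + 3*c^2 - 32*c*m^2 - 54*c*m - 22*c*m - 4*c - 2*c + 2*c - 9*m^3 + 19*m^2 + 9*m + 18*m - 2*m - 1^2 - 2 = -20*c^3 + c^2*(61*m + 27) + c*(-32*m^2 - 76*m - 4) - 9*m^3 + 19*m^2 + 25*m - 3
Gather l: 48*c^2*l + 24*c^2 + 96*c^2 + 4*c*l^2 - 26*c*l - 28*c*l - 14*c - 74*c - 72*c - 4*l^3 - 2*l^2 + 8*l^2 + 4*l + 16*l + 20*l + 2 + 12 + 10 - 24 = 120*c^2 - 160*c - 4*l^3 + l^2*(4*c + 6) + l*(48*c^2 - 54*c + 40)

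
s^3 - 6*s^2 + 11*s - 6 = (s - 3)*(s - 2)*(s - 1)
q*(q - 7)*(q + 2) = q^3 - 5*q^2 - 14*q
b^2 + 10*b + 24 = (b + 4)*(b + 6)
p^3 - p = p*(p - 1)*(p + 1)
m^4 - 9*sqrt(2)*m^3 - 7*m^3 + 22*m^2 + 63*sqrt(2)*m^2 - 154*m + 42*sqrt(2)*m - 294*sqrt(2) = (m - 7)*(m - 7*sqrt(2))*(m - 3*sqrt(2))*(m + sqrt(2))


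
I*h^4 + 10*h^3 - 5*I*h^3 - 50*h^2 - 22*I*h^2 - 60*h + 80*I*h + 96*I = (h - 6)*(h - 8*I)*(h - 2*I)*(I*h + I)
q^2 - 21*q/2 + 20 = (q - 8)*(q - 5/2)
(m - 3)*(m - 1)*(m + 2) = m^3 - 2*m^2 - 5*m + 6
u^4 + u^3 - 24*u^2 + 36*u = u*(u - 3)*(u - 2)*(u + 6)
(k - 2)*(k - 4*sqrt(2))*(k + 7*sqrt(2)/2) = k^3 - 2*k^2 - sqrt(2)*k^2/2 - 28*k + sqrt(2)*k + 56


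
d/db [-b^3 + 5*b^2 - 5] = b*(10 - 3*b)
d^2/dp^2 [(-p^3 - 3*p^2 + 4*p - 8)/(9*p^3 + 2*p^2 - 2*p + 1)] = 2*(-225*p^6 + 918*p^5 - 3780*p^4 - 889*p^3 + 144*p^2 + 285*p - 11)/(729*p^9 + 486*p^8 - 378*p^7 + 35*p^6 + 192*p^5 - 72*p^4 - 5*p^3 + 18*p^2 - 6*p + 1)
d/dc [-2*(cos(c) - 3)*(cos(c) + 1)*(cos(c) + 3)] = 2*(3*cos(c)^2 + 2*cos(c) - 9)*sin(c)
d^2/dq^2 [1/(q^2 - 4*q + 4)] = 6/(q^4 - 8*q^3 + 24*q^2 - 32*q + 16)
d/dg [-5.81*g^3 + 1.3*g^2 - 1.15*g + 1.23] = -17.43*g^2 + 2.6*g - 1.15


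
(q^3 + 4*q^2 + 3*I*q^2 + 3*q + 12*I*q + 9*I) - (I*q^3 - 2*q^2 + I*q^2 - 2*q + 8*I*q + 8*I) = q^3 - I*q^3 + 6*q^2 + 2*I*q^2 + 5*q + 4*I*q + I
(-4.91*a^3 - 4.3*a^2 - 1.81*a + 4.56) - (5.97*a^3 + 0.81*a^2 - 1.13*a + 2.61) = -10.88*a^3 - 5.11*a^2 - 0.68*a + 1.95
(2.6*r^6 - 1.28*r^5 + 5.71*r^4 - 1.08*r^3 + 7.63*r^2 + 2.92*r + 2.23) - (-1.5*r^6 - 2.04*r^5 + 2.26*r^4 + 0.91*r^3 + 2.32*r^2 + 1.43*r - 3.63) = 4.1*r^6 + 0.76*r^5 + 3.45*r^4 - 1.99*r^3 + 5.31*r^2 + 1.49*r + 5.86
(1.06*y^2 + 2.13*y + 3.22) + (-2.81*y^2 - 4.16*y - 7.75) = -1.75*y^2 - 2.03*y - 4.53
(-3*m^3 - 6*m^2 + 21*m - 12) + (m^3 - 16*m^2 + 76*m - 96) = -2*m^3 - 22*m^2 + 97*m - 108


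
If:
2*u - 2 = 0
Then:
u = 1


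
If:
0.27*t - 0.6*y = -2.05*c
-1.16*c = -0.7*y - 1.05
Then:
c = 0.603448275862069*y + 0.905172413793103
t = -2.35951468710089*y - 6.87260536398467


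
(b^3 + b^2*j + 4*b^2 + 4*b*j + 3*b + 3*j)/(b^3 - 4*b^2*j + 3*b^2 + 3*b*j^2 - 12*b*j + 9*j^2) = (b^2 + b*j + b + j)/(b^2 - 4*b*j + 3*j^2)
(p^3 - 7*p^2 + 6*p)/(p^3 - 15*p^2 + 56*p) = (p^2 - 7*p + 6)/(p^2 - 15*p + 56)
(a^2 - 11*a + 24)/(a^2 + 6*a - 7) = (a^2 - 11*a + 24)/(a^2 + 6*a - 7)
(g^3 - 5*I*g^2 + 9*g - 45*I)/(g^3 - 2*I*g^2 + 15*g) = (g - 3*I)/g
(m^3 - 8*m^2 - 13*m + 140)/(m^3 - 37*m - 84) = (m - 5)/(m + 3)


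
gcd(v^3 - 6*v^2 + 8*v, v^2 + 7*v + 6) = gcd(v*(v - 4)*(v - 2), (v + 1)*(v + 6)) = 1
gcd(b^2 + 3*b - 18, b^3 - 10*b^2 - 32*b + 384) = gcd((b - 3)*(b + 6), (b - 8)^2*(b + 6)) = b + 6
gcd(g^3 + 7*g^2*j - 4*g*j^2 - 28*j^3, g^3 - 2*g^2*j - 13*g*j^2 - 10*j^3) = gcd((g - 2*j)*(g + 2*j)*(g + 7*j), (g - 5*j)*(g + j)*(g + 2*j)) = g + 2*j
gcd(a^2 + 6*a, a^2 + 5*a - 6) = a + 6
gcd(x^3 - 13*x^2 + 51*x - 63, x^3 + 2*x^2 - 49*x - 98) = x - 7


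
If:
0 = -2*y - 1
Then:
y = -1/2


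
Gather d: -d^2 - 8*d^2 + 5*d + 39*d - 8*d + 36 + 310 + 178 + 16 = -9*d^2 + 36*d + 540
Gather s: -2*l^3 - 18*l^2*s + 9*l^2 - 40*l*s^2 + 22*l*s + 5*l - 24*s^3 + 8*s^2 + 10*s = -2*l^3 + 9*l^2 + 5*l - 24*s^3 + s^2*(8 - 40*l) + s*(-18*l^2 + 22*l + 10)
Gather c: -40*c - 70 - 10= -40*c - 80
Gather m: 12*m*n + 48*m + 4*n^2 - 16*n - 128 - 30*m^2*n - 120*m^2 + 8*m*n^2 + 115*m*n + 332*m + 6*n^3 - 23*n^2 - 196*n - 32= m^2*(-30*n - 120) + m*(8*n^2 + 127*n + 380) + 6*n^3 - 19*n^2 - 212*n - 160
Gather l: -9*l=-9*l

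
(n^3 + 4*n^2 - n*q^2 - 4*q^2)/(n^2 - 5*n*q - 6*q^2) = (-n^2 + n*q - 4*n + 4*q)/(-n + 6*q)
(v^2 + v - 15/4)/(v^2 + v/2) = (4*v^2 + 4*v - 15)/(2*v*(2*v + 1))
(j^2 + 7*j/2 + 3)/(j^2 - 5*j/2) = (2*j^2 + 7*j + 6)/(j*(2*j - 5))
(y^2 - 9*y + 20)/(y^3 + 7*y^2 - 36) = (y^2 - 9*y + 20)/(y^3 + 7*y^2 - 36)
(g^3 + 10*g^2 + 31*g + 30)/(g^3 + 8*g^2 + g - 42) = (g^2 + 7*g + 10)/(g^2 + 5*g - 14)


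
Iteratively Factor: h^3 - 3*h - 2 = (h + 1)*(h^2 - h - 2) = (h - 2)*(h + 1)*(h + 1)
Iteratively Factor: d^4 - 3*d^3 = (d - 3)*(d^3) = d*(d - 3)*(d^2) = d^2*(d - 3)*(d)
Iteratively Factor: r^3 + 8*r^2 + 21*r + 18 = (r + 3)*(r^2 + 5*r + 6) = (r + 2)*(r + 3)*(r + 3)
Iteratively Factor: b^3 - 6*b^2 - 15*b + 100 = (b - 5)*(b^2 - b - 20) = (b - 5)*(b + 4)*(b - 5)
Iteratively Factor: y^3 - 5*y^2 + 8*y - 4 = (y - 1)*(y^2 - 4*y + 4) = (y - 2)*(y - 1)*(y - 2)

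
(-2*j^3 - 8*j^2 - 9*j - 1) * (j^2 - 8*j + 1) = -2*j^5 + 8*j^4 + 53*j^3 + 63*j^2 - j - 1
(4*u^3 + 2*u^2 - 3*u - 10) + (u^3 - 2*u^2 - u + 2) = 5*u^3 - 4*u - 8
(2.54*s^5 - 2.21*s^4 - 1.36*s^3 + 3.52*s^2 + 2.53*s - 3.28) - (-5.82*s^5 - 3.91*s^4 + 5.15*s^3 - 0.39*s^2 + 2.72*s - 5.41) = 8.36*s^5 + 1.7*s^4 - 6.51*s^3 + 3.91*s^2 - 0.19*s + 2.13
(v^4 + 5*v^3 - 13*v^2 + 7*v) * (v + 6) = v^5 + 11*v^4 + 17*v^3 - 71*v^2 + 42*v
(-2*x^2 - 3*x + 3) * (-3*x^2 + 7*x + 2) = 6*x^4 - 5*x^3 - 34*x^2 + 15*x + 6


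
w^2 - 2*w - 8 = (w - 4)*(w + 2)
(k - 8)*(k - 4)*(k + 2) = k^3 - 10*k^2 + 8*k + 64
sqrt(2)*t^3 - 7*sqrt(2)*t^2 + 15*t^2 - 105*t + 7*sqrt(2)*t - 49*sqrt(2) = (t - 7)*(t + 7*sqrt(2))*(sqrt(2)*t + 1)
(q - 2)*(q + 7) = q^2 + 5*q - 14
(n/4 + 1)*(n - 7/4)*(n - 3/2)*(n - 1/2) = n^4/4 + n^3/16 - 43*n^2/16 + 251*n/64 - 21/16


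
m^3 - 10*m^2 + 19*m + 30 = (m - 6)*(m - 5)*(m + 1)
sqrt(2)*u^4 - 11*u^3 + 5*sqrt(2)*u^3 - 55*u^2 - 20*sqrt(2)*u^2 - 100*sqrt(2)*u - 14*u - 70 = (u + 5)*(u - 7*sqrt(2))*(u + sqrt(2))*(sqrt(2)*u + 1)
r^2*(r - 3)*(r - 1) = r^4 - 4*r^3 + 3*r^2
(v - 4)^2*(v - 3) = v^3 - 11*v^2 + 40*v - 48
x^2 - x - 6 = (x - 3)*(x + 2)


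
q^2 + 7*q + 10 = (q + 2)*(q + 5)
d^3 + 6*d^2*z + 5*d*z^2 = d*(d + z)*(d + 5*z)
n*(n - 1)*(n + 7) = n^3 + 6*n^2 - 7*n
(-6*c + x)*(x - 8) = -6*c*x + 48*c + x^2 - 8*x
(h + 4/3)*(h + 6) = h^2 + 22*h/3 + 8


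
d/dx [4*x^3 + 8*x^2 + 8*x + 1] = 12*x^2 + 16*x + 8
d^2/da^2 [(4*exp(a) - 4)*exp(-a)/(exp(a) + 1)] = 4*(exp(3*a) - 5*exp(2*a) - 3*exp(a) - 1)*exp(-a)/(exp(3*a) + 3*exp(2*a) + 3*exp(a) + 1)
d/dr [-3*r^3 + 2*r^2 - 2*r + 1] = -9*r^2 + 4*r - 2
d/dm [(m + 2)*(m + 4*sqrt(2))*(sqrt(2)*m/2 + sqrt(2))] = sqrt(2)*(m + 2)*(3*m + 2 + 8*sqrt(2))/2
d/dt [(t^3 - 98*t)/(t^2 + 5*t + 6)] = (t^4 + 10*t^3 + 116*t^2 - 588)/(t^4 + 10*t^3 + 37*t^2 + 60*t + 36)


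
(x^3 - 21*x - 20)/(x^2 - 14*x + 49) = (x^3 - 21*x - 20)/(x^2 - 14*x + 49)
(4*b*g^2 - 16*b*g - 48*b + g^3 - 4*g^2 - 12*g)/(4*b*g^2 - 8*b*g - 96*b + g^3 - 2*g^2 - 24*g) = (g + 2)/(g + 4)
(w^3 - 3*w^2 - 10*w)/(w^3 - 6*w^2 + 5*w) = (w + 2)/(w - 1)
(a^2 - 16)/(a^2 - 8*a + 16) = (a + 4)/(a - 4)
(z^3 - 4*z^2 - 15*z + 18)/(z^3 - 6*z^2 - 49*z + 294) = (z^2 + 2*z - 3)/(z^2 - 49)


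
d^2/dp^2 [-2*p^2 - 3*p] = -4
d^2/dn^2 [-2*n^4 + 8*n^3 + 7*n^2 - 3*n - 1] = -24*n^2 + 48*n + 14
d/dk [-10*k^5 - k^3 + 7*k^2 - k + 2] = -50*k^4 - 3*k^2 + 14*k - 1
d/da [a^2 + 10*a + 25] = 2*a + 10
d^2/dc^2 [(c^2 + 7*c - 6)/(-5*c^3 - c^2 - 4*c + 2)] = 2*(-25*c^6 - 525*c^5 + 855*c^4 + 307*c^3 - 48*c^2 + 210*c + 48)/(125*c^9 + 75*c^8 + 315*c^7 - 29*c^6 + 192*c^5 - 198*c^4 + 76*c^3 - 84*c^2 + 48*c - 8)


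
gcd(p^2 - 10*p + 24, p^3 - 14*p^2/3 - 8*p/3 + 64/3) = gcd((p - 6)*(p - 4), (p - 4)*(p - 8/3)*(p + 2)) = p - 4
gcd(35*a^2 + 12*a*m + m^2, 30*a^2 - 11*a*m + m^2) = 1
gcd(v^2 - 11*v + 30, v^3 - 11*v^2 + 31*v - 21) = 1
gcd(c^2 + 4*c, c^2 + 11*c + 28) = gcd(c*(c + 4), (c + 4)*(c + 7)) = c + 4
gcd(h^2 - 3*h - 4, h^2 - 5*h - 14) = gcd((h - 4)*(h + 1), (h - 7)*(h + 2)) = 1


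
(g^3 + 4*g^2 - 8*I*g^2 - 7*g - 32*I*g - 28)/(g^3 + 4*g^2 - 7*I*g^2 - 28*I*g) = (g - I)/g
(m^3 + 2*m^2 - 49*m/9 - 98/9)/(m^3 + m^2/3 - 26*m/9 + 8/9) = (9*m^2 - 49)/(9*m^2 - 15*m + 4)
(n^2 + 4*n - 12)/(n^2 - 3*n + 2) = (n + 6)/(n - 1)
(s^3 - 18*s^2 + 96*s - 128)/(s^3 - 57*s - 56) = (s^2 - 10*s + 16)/(s^2 + 8*s + 7)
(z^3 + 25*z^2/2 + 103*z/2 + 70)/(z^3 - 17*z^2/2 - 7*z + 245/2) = (z^2 + 9*z + 20)/(z^2 - 12*z + 35)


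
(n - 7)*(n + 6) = n^2 - n - 42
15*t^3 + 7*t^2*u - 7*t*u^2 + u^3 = (-5*t + u)*(-3*t + u)*(t + u)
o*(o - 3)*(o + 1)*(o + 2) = o^4 - 7*o^2 - 6*o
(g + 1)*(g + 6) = g^2 + 7*g + 6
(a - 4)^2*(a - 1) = a^3 - 9*a^2 + 24*a - 16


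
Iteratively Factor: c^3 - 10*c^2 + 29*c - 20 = (c - 1)*(c^2 - 9*c + 20) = (c - 4)*(c - 1)*(c - 5)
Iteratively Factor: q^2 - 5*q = (q - 5)*(q)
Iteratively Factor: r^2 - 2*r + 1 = (r - 1)*(r - 1)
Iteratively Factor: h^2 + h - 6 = (h + 3)*(h - 2)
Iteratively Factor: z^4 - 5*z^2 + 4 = (z + 1)*(z^3 - z^2 - 4*z + 4) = (z + 1)*(z + 2)*(z^2 - 3*z + 2) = (z - 2)*(z + 1)*(z + 2)*(z - 1)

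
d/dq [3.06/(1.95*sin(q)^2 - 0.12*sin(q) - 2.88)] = (0.3672 - 11.934*sin(q))*cos(q)/(-1.95*sin(q)^2 + 0.12*sin(q) + 2.88)^2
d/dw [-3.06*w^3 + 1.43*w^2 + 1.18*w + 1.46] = -9.18*w^2 + 2.86*w + 1.18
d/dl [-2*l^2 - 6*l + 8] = -4*l - 6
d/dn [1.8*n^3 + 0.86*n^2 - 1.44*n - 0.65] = 5.4*n^2 + 1.72*n - 1.44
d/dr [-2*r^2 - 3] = -4*r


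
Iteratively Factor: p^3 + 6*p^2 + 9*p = (p + 3)*(p^2 + 3*p) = (p + 3)^2*(p)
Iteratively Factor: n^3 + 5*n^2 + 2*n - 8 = (n + 4)*(n^2 + n - 2) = (n - 1)*(n + 4)*(n + 2)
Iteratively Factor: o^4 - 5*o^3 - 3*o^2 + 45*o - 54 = (o - 2)*(o^3 - 3*o^2 - 9*o + 27) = (o - 3)*(o - 2)*(o^2 - 9) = (o - 3)^2*(o - 2)*(o + 3)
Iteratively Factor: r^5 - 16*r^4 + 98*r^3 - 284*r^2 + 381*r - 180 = (r - 3)*(r^4 - 13*r^3 + 59*r^2 - 107*r + 60) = (r - 5)*(r - 3)*(r^3 - 8*r^2 + 19*r - 12) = (r - 5)*(r - 3)^2*(r^2 - 5*r + 4) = (r - 5)*(r - 4)*(r - 3)^2*(r - 1)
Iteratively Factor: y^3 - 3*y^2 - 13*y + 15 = (y - 1)*(y^2 - 2*y - 15) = (y - 1)*(y + 3)*(y - 5)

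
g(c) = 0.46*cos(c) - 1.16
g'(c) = -0.46*sin(c)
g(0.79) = -0.84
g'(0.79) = -0.33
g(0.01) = -0.70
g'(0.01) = -0.00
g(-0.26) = -0.72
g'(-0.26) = 0.12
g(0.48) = -0.75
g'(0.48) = -0.21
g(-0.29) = -0.72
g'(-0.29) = 0.13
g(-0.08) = -0.70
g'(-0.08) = 0.04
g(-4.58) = -1.22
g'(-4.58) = -0.46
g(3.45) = -1.60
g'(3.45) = 0.14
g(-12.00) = -0.77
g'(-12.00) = -0.25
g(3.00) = -1.62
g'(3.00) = -0.06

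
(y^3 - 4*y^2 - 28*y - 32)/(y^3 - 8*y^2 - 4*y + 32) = (y + 2)/(y - 2)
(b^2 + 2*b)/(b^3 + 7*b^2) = (b + 2)/(b*(b + 7))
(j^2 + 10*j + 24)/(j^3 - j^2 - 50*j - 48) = (j + 4)/(j^2 - 7*j - 8)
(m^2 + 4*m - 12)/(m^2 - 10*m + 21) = (m^2 + 4*m - 12)/(m^2 - 10*m + 21)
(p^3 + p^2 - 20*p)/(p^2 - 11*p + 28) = p*(p + 5)/(p - 7)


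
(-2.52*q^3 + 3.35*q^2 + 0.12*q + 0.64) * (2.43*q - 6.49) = -6.1236*q^4 + 24.4953*q^3 - 21.4499*q^2 + 0.7764*q - 4.1536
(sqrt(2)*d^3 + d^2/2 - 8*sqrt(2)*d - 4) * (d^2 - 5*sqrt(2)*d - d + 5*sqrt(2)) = sqrt(2)*d^5 - 19*d^4/2 - sqrt(2)*d^4 - 21*sqrt(2)*d^3/2 + 19*d^3/2 + 21*sqrt(2)*d^2/2 + 76*d^2 - 76*d + 20*sqrt(2)*d - 20*sqrt(2)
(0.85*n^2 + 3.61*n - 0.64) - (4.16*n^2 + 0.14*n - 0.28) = -3.31*n^2 + 3.47*n - 0.36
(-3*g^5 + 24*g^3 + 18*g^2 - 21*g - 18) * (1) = -3*g^5 + 24*g^3 + 18*g^2 - 21*g - 18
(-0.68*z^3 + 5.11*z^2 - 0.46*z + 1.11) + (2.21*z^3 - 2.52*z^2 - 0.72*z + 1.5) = 1.53*z^3 + 2.59*z^2 - 1.18*z + 2.61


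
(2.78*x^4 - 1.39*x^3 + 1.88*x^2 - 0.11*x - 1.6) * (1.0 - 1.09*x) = -3.0302*x^5 + 4.2951*x^4 - 3.4392*x^3 + 1.9999*x^2 + 1.634*x - 1.6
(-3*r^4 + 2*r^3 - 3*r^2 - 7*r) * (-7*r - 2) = 21*r^5 - 8*r^4 + 17*r^3 + 55*r^2 + 14*r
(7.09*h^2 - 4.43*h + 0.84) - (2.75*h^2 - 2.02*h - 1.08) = 4.34*h^2 - 2.41*h + 1.92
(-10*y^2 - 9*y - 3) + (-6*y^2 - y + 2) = -16*y^2 - 10*y - 1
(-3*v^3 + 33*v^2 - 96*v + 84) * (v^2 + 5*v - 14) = -3*v^5 + 18*v^4 + 111*v^3 - 858*v^2 + 1764*v - 1176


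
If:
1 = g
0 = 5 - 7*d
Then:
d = 5/7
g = 1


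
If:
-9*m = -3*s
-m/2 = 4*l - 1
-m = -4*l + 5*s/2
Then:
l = 17/72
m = 1/9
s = 1/3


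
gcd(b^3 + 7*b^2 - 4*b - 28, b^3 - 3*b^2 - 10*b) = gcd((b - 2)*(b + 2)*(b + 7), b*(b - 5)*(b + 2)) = b + 2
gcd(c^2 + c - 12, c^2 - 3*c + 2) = 1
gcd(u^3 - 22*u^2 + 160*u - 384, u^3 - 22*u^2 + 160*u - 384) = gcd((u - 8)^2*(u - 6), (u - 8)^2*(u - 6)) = u^3 - 22*u^2 + 160*u - 384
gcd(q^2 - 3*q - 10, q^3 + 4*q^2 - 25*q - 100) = q - 5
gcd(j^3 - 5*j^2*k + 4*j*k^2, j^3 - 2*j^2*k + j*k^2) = j^2 - j*k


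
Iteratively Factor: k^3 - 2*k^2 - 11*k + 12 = (k + 3)*(k^2 - 5*k + 4) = (k - 4)*(k + 3)*(k - 1)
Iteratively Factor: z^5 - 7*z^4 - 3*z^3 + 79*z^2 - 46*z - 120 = (z - 2)*(z^4 - 5*z^3 - 13*z^2 + 53*z + 60) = (z - 2)*(z + 1)*(z^3 - 6*z^2 - 7*z + 60) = (z - 4)*(z - 2)*(z + 1)*(z^2 - 2*z - 15) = (z - 4)*(z - 2)*(z + 1)*(z + 3)*(z - 5)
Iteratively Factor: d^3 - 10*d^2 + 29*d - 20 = (d - 1)*(d^2 - 9*d + 20) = (d - 4)*(d - 1)*(d - 5)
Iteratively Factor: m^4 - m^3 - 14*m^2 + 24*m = (m - 3)*(m^3 + 2*m^2 - 8*m) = (m - 3)*(m - 2)*(m^2 + 4*m) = (m - 3)*(m - 2)*(m + 4)*(m)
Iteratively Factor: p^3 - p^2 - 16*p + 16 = (p - 1)*(p^2 - 16) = (p - 1)*(p + 4)*(p - 4)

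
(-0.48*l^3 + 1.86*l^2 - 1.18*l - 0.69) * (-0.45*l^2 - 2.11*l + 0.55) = 0.216*l^5 + 0.1758*l^4 - 3.6576*l^3 + 3.8233*l^2 + 0.8069*l - 0.3795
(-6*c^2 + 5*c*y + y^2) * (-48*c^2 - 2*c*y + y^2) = 288*c^4 - 228*c^3*y - 64*c^2*y^2 + 3*c*y^3 + y^4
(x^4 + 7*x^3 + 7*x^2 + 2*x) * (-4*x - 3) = -4*x^5 - 31*x^4 - 49*x^3 - 29*x^2 - 6*x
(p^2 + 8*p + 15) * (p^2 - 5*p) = p^4 + 3*p^3 - 25*p^2 - 75*p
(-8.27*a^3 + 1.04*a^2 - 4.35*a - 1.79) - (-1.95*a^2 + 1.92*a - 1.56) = -8.27*a^3 + 2.99*a^2 - 6.27*a - 0.23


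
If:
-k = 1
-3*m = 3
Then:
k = -1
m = -1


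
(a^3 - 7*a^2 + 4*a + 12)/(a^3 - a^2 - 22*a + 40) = (a^2 - 5*a - 6)/(a^2 + a - 20)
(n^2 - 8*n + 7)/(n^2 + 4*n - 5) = (n - 7)/(n + 5)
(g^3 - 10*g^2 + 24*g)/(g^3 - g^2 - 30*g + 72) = g*(g - 6)/(g^2 + 3*g - 18)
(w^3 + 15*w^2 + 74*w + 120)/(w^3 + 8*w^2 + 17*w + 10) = (w^2 + 10*w + 24)/(w^2 + 3*w + 2)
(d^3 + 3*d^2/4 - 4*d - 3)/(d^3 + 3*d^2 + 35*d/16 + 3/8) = 4*(d - 2)/(4*d + 1)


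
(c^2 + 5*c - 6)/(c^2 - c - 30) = (-c^2 - 5*c + 6)/(-c^2 + c + 30)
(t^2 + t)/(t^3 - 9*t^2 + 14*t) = (t + 1)/(t^2 - 9*t + 14)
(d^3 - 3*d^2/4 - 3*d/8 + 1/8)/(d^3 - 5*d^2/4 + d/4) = (d + 1/2)/d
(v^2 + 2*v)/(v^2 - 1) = v*(v + 2)/(v^2 - 1)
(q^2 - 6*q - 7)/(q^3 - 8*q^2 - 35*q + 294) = (q + 1)/(q^2 - q - 42)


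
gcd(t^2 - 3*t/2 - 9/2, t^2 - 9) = t - 3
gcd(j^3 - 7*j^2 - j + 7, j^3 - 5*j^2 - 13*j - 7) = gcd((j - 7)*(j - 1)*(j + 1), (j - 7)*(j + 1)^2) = j^2 - 6*j - 7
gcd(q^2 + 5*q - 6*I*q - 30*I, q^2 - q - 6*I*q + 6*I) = q - 6*I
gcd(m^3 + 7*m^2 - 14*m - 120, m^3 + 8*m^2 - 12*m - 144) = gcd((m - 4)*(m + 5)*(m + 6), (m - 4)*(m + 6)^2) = m^2 + 2*m - 24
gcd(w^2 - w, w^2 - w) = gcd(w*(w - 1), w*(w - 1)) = w^2 - w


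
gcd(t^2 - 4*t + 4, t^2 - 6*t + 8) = t - 2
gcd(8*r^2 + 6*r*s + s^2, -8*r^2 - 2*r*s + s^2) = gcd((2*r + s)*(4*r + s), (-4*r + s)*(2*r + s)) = 2*r + s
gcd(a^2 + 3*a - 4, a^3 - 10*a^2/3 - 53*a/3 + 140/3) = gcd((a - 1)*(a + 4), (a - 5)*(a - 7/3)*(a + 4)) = a + 4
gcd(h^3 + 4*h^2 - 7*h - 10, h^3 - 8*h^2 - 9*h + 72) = 1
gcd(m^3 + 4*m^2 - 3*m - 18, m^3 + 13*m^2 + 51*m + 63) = m^2 + 6*m + 9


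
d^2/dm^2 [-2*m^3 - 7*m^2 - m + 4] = -12*m - 14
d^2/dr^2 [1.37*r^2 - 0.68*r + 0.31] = 2.74000000000000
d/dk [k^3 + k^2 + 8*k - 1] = 3*k^2 + 2*k + 8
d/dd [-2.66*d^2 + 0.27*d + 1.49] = 0.27 - 5.32*d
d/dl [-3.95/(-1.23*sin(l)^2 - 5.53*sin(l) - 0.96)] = -(9.717*sin(l) + 21.8435)*cos(l)/(1.23*sin(l)^2 + 5.53*sin(l) + 0.96)^2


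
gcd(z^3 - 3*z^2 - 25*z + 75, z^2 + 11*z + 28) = 1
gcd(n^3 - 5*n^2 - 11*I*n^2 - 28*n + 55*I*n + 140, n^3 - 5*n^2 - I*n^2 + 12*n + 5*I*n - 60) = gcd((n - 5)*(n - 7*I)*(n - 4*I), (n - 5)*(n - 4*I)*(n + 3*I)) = n^2 + n*(-5 - 4*I) + 20*I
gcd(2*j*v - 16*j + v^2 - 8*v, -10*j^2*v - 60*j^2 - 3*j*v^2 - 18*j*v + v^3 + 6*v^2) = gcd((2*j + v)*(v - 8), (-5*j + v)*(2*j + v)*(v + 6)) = 2*j + v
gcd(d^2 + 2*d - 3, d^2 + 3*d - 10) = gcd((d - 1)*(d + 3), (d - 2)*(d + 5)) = 1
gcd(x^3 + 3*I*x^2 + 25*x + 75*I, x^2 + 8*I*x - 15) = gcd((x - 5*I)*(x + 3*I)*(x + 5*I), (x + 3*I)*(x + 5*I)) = x^2 + 8*I*x - 15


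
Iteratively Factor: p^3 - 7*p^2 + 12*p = (p - 3)*(p^2 - 4*p) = p*(p - 3)*(p - 4)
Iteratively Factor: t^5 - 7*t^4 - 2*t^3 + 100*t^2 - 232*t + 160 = (t + 4)*(t^4 - 11*t^3 + 42*t^2 - 68*t + 40) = (t - 2)*(t + 4)*(t^3 - 9*t^2 + 24*t - 20) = (t - 2)^2*(t + 4)*(t^2 - 7*t + 10) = (t - 5)*(t - 2)^2*(t + 4)*(t - 2)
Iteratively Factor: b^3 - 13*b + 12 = (b - 3)*(b^2 + 3*b - 4) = (b - 3)*(b + 4)*(b - 1)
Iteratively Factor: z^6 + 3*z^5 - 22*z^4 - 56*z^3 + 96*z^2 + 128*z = (z + 4)*(z^5 - z^4 - 18*z^3 + 16*z^2 + 32*z) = (z - 2)*(z + 4)*(z^4 + z^3 - 16*z^2 - 16*z) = (z - 4)*(z - 2)*(z + 4)*(z^3 + 5*z^2 + 4*z) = (z - 4)*(z - 2)*(z + 1)*(z + 4)*(z^2 + 4*z) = z*(z - 4)*(z - 2)*(z + 1)*(z + 4)*(z + 4)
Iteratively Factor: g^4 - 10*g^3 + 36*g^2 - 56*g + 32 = (g - 4)*(g^3 - 6*g^2 + 12*g - 8) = (g - 4)*(g - 2)*(g^2 - 4*g + 4) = (g - 4)*(g - 2)^2*(g - 2)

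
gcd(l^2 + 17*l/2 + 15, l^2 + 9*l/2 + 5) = l + 5/2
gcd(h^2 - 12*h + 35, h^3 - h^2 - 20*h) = h - 5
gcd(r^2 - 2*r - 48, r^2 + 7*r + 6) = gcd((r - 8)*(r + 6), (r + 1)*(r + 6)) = r + 6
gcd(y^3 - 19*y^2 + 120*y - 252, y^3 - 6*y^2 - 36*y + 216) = y^2 - 12*y + 36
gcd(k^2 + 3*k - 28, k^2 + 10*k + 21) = k + 7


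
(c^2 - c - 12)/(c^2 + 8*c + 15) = (c - 4)/(c + 5)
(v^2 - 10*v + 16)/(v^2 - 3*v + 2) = (v - 8)/(v - 1)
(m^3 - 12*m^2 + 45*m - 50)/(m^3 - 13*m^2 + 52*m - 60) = (m - 5)/(m - 6)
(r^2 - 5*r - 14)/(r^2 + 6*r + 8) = (r - 7)/(r + 4)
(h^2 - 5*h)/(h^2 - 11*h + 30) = h/(h - 6)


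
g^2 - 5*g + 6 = (g - 3)*(g - 2)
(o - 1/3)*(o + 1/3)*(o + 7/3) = o^3 + 7*o^2/3 - o/9 - 7/27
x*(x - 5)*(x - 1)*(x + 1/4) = x^4 - 23*x^3/4 + 7*x^2/2 + 5*x/4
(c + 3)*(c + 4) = c^2 + 7*c + 12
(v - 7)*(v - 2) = v^2 - 9*v + 14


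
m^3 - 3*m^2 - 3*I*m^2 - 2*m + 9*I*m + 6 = (m - 3)*(m - 2*I)*(m - I)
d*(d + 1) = d^2 + d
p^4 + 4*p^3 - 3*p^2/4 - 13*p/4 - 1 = (p - 1)*(p + 1/2)^2*(p + 4)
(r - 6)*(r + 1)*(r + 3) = r^3 - 2*r^2 - 21*r - 18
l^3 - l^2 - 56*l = l*(l - 8)*(l + 7)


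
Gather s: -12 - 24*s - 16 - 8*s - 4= -32*s - 32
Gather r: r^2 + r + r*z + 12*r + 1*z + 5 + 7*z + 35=r^2 + r*(z + 13) + 8*z + 40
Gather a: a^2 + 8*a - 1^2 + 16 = a^2 + 8*a + 15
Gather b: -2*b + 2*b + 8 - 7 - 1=0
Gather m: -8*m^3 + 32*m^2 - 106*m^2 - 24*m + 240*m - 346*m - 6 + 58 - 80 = -8*m^3 - 74*m^2 - 130*m - 28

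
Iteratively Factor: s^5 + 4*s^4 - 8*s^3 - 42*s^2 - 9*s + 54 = (s - 3)*(s^4 + 7*s^3 + 13*s^2 - 3*s - 18) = (s - 3)*(s - 1)*(s^3 + 8*s^2 + 21*s + 18) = (s - 3)*(s - 1)*(s + 3)*(s^2 + 5*s + 6) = (s - 3)*(s - 1)*(s + 3)^2*(s + 2)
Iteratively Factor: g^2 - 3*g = (g - 3)*(g)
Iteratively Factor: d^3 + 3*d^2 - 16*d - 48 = (d + 3)*(d^2 - 16) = (d + 3)*(d + 4)*(d - 4)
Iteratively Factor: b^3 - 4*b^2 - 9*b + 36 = (b - 4)*(b^2 - 9) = (b - 4)*(b - 3)*(b + 3)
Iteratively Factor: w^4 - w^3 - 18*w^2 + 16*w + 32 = (w + 4)*(w^3 - 5*w^2 + 2*w + 8) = (w - 4)*(w + 4)*(w^2 - w - 2) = (w - 4)*(w + 1)*(w + 4)*(w - 2)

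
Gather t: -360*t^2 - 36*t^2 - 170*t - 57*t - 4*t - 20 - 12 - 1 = -396*t^2 - 231*t - 33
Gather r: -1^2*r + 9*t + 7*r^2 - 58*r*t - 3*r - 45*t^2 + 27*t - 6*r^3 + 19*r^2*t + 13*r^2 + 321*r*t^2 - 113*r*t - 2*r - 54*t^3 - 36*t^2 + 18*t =-6*r^3 + r^2*(19*t + 20) + r*(321*t^2 - 171*t - 6) - 54*t^3 - 81*t^2 + 54*t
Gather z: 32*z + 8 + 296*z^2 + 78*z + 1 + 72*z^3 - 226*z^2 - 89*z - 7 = 72*z^3 + 70*z^2 + 21*z + 2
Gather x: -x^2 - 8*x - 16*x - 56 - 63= -x^2 - 24*x - 119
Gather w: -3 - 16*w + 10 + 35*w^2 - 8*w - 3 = 35*w^2 - 24*w + 4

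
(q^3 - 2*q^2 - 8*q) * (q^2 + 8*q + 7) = q^5 + 6*q^4 - 17*q^3 - 78*q^2 - 56*q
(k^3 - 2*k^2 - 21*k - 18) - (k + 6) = k^3 - 2*k^2 - 22*k - 24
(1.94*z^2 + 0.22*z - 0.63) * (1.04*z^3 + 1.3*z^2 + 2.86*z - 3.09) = 2.0176*z^5 + 2.7508*z^4 + 5.1792*z^3 - 6.1844*z^2 - 2.4816*z + 1.9467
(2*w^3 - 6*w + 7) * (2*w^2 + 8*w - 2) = 4*w^5 + 16*w^4 - 16*w^3 - 34*w^2 + 68*w - 14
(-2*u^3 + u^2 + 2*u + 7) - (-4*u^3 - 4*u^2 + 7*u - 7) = 2*u^3 + 5*u^2 - 5*u + 14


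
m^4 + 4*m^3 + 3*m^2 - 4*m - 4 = (m - 1)*(m + 1)*(m + 2)^2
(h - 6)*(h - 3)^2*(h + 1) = h^4 - 11*h^3 + 33*h^2 - 9*h - 54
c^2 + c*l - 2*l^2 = (c - l)*(c + 2*l)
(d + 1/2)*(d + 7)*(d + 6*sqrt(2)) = d^3 + 15*d^2/2 + 6*sqrt(2)*d^2 + 7*d/2 + 45*sqrt(2)*d + 21*sqrt(2)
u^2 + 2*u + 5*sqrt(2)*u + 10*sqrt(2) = (u + 2)*(u + 5*sqrt(2))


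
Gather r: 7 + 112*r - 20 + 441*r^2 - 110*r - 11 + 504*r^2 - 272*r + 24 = 945*r^2 - 270*r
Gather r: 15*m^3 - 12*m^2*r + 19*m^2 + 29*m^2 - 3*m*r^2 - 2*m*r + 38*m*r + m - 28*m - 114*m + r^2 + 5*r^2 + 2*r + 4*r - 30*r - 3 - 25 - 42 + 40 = 15*m^3 + 48*m^2 - 141*m + r^2*(6 - 3*m) + r*(-12*m^2 + 36*m - 24) - 30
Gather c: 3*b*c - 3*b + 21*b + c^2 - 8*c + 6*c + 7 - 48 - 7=18*b + c^2 + c*(3*b - 2) - 48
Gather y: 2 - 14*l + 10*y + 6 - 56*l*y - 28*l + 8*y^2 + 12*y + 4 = -42*l + 8*y^2 + y*(22 - 56*l) + 12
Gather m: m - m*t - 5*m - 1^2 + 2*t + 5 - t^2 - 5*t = m*(-t - 4) - t^2 - 3*t + 4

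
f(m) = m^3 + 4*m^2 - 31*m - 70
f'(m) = 3*m^2 + 8*m - 31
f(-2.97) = 31.16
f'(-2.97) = -28.30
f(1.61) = -105.37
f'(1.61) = -10.34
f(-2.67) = 22.25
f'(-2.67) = -30.97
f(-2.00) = 0.00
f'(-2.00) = -35.00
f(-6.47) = 27.17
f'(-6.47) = 42.82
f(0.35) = -80.32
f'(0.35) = -27.83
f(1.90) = -107.60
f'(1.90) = -4.97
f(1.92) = -107.70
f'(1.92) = -4.58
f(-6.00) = 44.00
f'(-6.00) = 29.00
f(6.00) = 104.00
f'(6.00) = 125.00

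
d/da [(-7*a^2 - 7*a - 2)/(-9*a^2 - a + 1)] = (-56*a^2 - 50*a - 9)/(81*a^4 + 18*a^3 - 17*a^2 - 2*a + 1)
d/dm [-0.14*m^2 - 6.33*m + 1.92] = -0.28*m - 6.33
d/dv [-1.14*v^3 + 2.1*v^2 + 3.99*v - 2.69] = -3.42*v^2 + 4.2*v + 3.99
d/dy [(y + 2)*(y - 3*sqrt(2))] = 2*y - 3*sqrt(2) + 2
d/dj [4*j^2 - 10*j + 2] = 8*j - 10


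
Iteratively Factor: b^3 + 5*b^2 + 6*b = (b)*(b^2 + 5*b + 6) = b*(b + 2)*(b + 3)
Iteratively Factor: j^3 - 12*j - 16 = (j - 4)*(j^2 + 4*j + 4) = (j - 4)*(j + 2)*(j + 2)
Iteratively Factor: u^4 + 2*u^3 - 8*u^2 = (u)*(u^3 + 2*u^2 - 8*u) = u^2*(u^2 + 2*u - 8) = u^2*(u + 4)*(u - 2)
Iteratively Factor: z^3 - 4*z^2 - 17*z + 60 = (z - 5)*(z^2 + z - 12) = (z - 5)*(z + 4)*(z - 3)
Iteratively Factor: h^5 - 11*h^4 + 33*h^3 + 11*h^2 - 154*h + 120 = (h - 3)*(h^4 - 8*h^3 + 9*h^2 + 38*h - 40) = (h - 5)*(h - 3)*(h^3 - 3*h^2 - 6*h + 8) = (h - 5)*(h - 3)*(h + 2)*(h^2 - 5*h + 4) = (h - 5)*(h - 3)*(h - 1)*(h + 2)*(h - 4)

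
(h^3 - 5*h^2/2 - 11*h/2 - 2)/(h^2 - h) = (2*h^3 - 5*h^2 - 11*h - 4)/(2*h*(h - 1))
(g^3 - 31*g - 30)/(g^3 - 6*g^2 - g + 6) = (g + 5)/(g - 1)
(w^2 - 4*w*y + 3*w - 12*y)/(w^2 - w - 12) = (w - 4*y)/(w - 4)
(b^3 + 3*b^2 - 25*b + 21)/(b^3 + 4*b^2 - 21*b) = (b - 1)/b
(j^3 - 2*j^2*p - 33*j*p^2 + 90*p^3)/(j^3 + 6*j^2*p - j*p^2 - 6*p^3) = (-j^2 + 8*j*p - 15*p^2)/(-j^2 + p^2)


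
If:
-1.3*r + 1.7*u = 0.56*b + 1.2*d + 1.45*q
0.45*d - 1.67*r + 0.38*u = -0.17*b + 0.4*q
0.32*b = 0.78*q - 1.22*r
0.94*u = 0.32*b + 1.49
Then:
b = 2.9375*u - 4.65625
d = 2.85355577435925 - 1.2161548056935*u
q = 1.10296465524085*u - 1.05406239801004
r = 0.547402729141123 - 0.0653176794361774*u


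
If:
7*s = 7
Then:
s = 1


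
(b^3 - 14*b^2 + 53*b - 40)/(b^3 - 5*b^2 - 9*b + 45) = (b^2 - 9*b + 8)/(b^2 - 9)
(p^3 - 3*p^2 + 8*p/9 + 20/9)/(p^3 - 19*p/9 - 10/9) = (p - 2)/(p + 1)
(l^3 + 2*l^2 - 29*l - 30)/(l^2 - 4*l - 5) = l + 6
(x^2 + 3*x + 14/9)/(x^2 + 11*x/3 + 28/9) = (3*x + 2)/(3*x + 4)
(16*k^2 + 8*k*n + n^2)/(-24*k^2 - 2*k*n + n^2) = (-4*k - n)/(6*k - n)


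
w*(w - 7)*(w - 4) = w^3 - 11*w^2 + 28*w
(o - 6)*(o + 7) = o^2 + o - 42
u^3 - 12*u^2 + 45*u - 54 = (u - 6)*(u - 3)^2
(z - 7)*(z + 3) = z^2 - 4*z - 21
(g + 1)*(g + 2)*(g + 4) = g^3 + 7*g^2 + 14*g + 8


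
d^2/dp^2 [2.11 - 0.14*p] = 0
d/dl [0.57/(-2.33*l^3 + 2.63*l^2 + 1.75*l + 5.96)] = (3.9843*l^2 - 2.9982*l - 0.9975)/(-2.33*l^3 + 2.63*l^2 + 1.75*l + 5.96)^2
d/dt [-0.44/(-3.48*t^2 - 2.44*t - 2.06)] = (-3.0624*t - 1.0736)/(3.48*t^2 + 2.44*t + 2.06)^2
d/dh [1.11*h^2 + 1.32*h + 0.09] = 2.22*h + 1.32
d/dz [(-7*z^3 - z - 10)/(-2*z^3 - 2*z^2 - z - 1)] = (14*z^4 + 10*z^3 - 41*z^2 - 40*z - 9)/(4*z^6 + 8*z^5 + 8*z^4 + 8*z^3 + 5*z^2 + 2*z + 1)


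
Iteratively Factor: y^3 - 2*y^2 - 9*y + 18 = (y - 3)*(y^2 + y - 6) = (y - 3)*(y - 2)*(y + 3)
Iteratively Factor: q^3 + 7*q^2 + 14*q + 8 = (q + 4)*(q^2 + 3*q + 2) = (q + 2)*(q + 4)*(q + 1)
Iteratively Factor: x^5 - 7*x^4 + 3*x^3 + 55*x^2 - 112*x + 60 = (x - 5)*(x^4 - 2*x^3 - 7*x^2 + 20*x - 12) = (x - 5)*(x - 2)*(x^3 - 7*x + 6) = (x - 5)*(x - 2)^2*(x^2 + 2*x - 3) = (x - 5)*(x - 2)^2*(x - 1)*(x + 3)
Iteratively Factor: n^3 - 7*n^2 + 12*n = (n)*(n^2 - 7*n + 12) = n*(n - 4)*(n - 3)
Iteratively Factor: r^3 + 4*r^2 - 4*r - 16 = (r - 2)*(r^2 + 6*r + 8) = (r - 2)*(r + 2)*(r + 4)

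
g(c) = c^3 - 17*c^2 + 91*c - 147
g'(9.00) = 28.00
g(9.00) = 24.00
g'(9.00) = 28.00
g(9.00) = 24.00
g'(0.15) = 85.97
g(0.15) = -133.73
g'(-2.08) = 174.70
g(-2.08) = -418.83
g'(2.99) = 16.16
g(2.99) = -0.16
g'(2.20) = 30.72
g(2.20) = -18.43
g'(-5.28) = 354.16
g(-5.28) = -1248.61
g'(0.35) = 79.47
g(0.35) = -117.19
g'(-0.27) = 100.40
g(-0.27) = -172.83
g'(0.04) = 89.64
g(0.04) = -143.39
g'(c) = 3*c^2 - 34*c + 91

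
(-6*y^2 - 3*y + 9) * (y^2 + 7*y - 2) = -6*y^4 - 45*y^3 + 69*y - 18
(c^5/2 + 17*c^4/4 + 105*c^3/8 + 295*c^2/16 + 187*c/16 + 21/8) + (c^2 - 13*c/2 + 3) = c^5/2 + 17*c^4/4 + 105*c^3/8 + 311*c^2/16 + 83*c/16 + 45/8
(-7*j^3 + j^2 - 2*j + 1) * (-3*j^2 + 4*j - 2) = 21*j^5 - 31*j^4 + 24*j^3 - 13*j^2 + 8*j - 2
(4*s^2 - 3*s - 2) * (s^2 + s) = 4*s^4 + s^3 - 5*s^2 - 2*s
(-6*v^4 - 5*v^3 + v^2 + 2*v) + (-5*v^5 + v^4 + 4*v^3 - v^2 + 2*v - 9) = -5*v^5 - 5*v^4 - v^3 + 4*v - 9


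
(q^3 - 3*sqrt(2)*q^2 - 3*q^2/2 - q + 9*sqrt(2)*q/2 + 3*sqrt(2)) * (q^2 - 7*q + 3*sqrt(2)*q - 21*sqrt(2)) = q^5 - 17*q^4/2 - 17*q^3/2 + 160*q^2 - 171*q - 126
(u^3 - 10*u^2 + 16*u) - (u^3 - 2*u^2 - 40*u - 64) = -8*u^2 + 56*u + 64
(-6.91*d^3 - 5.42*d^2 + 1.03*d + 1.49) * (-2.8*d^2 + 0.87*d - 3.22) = 19.348*d^5 + 9.1643*d^4 + 14.6508*d^3 + 14.1765*d^2 - 2.0203*d - 4.7978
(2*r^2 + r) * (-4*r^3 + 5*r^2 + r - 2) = -8*r^5 + 6*r^4 + 7*r^3 - 3*r^2 - 2*r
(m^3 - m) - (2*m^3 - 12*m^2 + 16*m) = -m^3 + 12*m^2 - 17*m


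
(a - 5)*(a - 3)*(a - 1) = a^3 - 9*a^2 + 23*a - 15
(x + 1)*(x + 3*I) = x^2 + x + 3*I*x + 3*I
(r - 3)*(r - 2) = r^2 - 5*r + 6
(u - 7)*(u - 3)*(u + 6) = u^3 - 4*u^2 - 39*u + 126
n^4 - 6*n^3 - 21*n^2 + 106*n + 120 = (n - 6)*(n - 5)*(n + 1)*(n + 4)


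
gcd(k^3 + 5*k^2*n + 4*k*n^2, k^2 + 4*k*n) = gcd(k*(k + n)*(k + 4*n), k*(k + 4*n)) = k^2 + 4*k*n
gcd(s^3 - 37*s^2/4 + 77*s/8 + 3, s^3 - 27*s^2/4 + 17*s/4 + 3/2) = s + 1/4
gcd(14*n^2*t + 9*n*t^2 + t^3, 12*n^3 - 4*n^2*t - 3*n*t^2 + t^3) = 2*n + t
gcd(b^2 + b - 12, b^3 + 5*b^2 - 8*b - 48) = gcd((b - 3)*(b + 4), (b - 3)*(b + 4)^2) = b^2 + b - 12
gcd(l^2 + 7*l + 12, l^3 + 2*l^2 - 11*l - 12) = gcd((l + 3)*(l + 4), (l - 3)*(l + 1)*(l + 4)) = l + 4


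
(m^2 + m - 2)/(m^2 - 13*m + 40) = (m^2 + m - 2)/(m^2 - 13*m + 40)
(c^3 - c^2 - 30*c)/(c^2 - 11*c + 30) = c*(c + 5)/(c - 5)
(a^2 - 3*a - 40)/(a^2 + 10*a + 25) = (a - 8)/(a + 5)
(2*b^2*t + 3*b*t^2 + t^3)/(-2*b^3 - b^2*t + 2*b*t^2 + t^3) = t/(-b + t)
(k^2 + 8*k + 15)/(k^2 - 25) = (k + 3)/(k - 5)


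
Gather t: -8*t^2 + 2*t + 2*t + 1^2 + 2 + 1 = -8*t^2 + 4*t + 4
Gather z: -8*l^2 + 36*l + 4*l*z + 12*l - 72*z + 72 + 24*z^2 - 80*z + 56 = -8*l^2 + 48*l + 24*z^2 + z*(4*l - 152) + 128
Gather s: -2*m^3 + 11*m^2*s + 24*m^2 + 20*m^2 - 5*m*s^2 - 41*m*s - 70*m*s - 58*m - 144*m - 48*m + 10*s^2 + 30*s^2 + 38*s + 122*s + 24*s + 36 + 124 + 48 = -2*m^3 + 44*m^2 - 250*m + s^2*(40 - 5*m) + s*(11*m^2 - 111*m + 184) + 208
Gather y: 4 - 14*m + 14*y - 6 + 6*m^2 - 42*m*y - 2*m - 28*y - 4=6*m^2 - 16*m + y*(-42*m - 14) - 6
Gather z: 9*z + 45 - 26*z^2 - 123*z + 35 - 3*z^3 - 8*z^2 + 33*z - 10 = -3*z^3 - 34*z^2 - 81*z + 70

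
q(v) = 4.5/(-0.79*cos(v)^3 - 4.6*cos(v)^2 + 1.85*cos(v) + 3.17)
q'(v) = 4.5*(-2.37*sin(v)*cos(v)^2 - 9.2*sin(v)*cos(v) + 1.85*sin(v))/(-0.79*cos(v)^3 - 4.6*cos(v)^2 + 1.85*cos(v) + 3.17)^2 = (-10.665*cos(v)^2 - 41.4*cos(v) + 8.325)*sin(v)/(0.79*cos(v)^3 + 4.6*cos(v)^2 - 1.85*cos(v) - 3.17)^2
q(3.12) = -1.81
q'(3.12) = 0.14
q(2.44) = -7.83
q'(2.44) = 65.90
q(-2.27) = 15.82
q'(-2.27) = -288.95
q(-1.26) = 1.37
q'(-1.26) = 0.47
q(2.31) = 58.13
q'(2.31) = 3869.55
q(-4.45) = 1.88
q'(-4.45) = 3.09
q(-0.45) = 8.50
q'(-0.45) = 58.37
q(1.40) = 1.34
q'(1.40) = 0.09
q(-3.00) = -1.87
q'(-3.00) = -0.95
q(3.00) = -1.87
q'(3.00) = 0.95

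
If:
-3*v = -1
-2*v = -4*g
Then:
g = 1/6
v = 1/3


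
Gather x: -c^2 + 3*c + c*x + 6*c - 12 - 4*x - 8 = -c^2 + 9*c + x*(c - 4) - 20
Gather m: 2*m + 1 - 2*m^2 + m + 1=-2*m^2 + 3*m + 2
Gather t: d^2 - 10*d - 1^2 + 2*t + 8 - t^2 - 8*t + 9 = d^2 - 10*d - t^2 - 6*t + 16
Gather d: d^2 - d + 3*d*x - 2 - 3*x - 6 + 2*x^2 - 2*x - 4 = d^2 + d*(3*x - 1) + 2*x^2 - 5*x - 12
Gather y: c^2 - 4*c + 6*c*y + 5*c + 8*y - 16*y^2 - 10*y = c^2 + c - 16*y^2 + y*(6*c - 2)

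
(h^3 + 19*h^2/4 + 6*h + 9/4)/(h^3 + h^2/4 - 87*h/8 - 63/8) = 2*(h + 1)/(2*h - 7)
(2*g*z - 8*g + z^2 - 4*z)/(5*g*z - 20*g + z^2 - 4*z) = (2*g + z)/(5*g + z)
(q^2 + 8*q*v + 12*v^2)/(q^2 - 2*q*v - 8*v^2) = (q + 6*v)/(q - 4*v)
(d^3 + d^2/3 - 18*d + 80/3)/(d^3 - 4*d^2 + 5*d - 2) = (3*d^2 + 7*d - 40)/(3*(d^2 - 2*d + 1))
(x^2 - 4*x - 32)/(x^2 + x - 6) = (x^2 - 4*x - 32)/(x^2 + x - 6)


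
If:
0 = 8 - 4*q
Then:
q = 2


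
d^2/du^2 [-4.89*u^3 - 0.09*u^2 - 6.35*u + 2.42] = -29.34*u - 0.18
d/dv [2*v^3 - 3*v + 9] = 6*v^2 - 3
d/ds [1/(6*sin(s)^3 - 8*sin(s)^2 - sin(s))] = (-18*cos(s) + 16/tan(s) + cos(s)/sin(s)^2)/(6*sin(s)^2 - 8*sin(s) - 1)^2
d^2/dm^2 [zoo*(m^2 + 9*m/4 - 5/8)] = zoo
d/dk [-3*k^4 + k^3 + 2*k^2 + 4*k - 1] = -12*k^3 + 3*k^2 + 4*k + 4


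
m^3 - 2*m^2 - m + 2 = (m - 2)*(m - 1)*(m + 1)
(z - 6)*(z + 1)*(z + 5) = z^3 - 31*z - 30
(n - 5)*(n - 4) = n^2 - 9*n + 20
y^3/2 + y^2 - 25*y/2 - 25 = (y/2 + 1)*(y - 5)*(y + 5)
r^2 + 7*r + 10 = (r + 2)*(r + 5)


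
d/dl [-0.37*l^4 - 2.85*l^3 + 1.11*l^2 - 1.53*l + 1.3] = -1.48*l^3 - 8.55*l^2 + 2.22*l - 1.53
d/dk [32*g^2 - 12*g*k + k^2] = -12*g + 2*k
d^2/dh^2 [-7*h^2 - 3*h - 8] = -14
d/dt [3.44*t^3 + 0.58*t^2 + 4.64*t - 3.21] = 10.32*t^2 + 1.16*t + 4.64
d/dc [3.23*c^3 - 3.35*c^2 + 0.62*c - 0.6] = 9.69*c^2 - 6.7*c + 0.62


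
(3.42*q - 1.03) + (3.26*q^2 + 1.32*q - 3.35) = 3.26*q^2 + 4.74*q - 4.38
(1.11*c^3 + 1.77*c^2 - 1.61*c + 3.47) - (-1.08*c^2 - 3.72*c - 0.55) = 1.11*c^3 + 2.85*c^2 + 2.11*c + 4.02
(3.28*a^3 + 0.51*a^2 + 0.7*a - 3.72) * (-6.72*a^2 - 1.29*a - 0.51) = -22.0416*a^5 - 7.6584*a^4 - 7.0347*a^3 + 23.8353*a^2 + 4.4418*a + 1.8972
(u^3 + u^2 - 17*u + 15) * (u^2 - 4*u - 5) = u^5 - 3*u^4 - 26*u^3 + 78*u^2 + 25*u - 75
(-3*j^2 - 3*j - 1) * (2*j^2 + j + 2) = -6*j^4 - 9*j^3 - 11*j^2 - 7*j - 2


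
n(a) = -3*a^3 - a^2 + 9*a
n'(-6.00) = -303.00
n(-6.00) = 558.00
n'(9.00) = -738.00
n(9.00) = -2187.00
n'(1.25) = -7.56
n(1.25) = 3.83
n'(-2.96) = -63.93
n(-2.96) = 42.40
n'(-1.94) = -20.99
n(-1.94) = 0.68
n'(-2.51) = -42.68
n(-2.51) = 18.55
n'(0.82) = 1.31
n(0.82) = 5.05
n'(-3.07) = -69.68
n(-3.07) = 49.75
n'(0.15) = 8.50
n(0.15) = 1.32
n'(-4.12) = -135.53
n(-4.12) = 155.75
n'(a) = -9*a^2 - 2*a + 9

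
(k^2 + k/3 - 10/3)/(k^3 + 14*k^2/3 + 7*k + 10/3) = (3*k - 5)/(3*k^2 + 8*k + 5)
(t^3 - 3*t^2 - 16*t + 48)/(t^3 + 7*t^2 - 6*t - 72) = (t - 4)/(t + 6)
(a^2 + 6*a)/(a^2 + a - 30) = a/(a - 5)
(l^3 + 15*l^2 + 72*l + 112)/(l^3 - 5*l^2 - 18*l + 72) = (l^2 + 11*l + 28)/(l^2 - 9*l + 18)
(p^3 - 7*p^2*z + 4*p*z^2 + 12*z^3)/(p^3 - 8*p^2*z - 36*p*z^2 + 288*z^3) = (-p^2 + p*z + 2*z^2)/(-p^2 + 2*p*z + 48*z^2)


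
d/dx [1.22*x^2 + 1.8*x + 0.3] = 2.44*x + 1.8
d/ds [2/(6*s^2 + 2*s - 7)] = 4*(-6*s - 1)/(6*s^2 + 2*s - 7)^2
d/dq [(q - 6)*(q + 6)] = 2*q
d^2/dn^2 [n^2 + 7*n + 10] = 2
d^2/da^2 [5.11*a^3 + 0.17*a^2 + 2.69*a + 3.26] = 30.66*a + 0.34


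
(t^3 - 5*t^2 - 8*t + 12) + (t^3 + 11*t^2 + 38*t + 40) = 2*t^3 + 6*t^2 + 30*t + 52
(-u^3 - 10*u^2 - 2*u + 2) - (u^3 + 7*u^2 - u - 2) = -2*u^3 - 17*u^2 - u + 4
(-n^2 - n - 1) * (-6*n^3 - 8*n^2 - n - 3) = 6*n^5 + 14*n^4 + 15*n^3 + 12*n^2 + 4*n + 3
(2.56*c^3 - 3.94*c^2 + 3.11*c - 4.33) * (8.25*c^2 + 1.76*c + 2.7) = 21.12*c^5 - 27.9994*c^4 + 25.6351*c^3 - 40.8869*c^2 + 0.7762*c - 11.691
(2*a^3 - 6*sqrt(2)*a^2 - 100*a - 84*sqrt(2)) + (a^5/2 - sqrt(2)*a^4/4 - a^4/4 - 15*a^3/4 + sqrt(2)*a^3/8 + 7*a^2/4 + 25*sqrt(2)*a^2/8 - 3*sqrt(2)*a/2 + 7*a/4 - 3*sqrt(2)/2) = a^5/2 - sqrt(2)*a^4/4 - a^4/4 - 7*a^3/4 + sqrt(2)*a^3/8 - 23*sqrt(2)*a^2/8 + 7*a^2/4 - 393*a/4 - 3*sqrt(2)*a/2 - 171*sqrt(2)/2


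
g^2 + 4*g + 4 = (g + 2)^2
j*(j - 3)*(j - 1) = j^3 - 4*j^2 + 3*j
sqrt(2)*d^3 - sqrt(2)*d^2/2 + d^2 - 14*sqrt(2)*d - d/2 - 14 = (d - 4)*(d + 7/2)*(sqrt(2)*d + 1)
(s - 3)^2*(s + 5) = s^3 - s^2 - 21*s + 45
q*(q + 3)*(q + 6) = q^3 + 9*q^2 + 18*q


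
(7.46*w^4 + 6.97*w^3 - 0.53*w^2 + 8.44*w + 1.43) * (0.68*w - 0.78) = 5.0728*w^5 - 1.0792*w^4 - 5.797*w^3 + 6.1526*w^2 - 5.6108*w - 1.1154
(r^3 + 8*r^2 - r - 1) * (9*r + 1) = 9*r^4 + 73*r^3 - r^2 - 10*r - 1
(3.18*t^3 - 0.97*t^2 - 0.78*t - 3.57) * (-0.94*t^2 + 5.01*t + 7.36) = -2.9892*t^5 + 16.8436*t^4 + 19.2783*t^3 - 7.6912*t^2 - 23.6265*t - 26.2752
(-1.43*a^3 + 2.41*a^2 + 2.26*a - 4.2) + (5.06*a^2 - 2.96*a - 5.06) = -1.43*a^3 + 7.47*a^2 - 0.7*a - 9.26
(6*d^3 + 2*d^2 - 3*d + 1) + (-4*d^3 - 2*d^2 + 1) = 2*d^3 - 3*d + 2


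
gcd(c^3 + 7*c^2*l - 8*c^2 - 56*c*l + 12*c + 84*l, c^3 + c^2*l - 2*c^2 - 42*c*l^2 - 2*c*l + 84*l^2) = c^2 + 7*c*l - 2*c - 14*l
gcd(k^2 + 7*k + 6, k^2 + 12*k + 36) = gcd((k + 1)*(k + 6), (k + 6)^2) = k + 6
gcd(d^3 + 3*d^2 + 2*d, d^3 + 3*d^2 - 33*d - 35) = d + 1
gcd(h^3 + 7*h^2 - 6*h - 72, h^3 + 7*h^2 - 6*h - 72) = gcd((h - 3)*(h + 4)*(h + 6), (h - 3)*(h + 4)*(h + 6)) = h^3 + 7*h^2 - 6*h - 72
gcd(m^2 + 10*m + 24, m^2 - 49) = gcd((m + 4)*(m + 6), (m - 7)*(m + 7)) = 1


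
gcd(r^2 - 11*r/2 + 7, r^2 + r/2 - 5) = r - 2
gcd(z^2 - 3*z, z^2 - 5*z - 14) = 1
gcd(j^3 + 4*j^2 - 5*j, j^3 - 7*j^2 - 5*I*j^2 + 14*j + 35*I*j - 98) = 1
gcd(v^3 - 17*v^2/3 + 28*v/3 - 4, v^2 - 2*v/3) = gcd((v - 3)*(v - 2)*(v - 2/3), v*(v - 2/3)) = v - 2/3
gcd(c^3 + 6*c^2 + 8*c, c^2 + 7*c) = c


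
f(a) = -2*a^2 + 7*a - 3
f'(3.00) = -5.00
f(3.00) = 0.00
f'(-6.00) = 31.00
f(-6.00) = -117.00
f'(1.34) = 1.64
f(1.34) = 2.79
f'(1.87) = -0.48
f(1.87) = 3.10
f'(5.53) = -15.12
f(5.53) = -25.45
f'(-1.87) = 14.48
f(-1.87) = -23.08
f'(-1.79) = 14.16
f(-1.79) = -21.94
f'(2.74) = -3.96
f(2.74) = 1.16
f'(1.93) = -0.72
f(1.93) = 3.06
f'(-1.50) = 13.00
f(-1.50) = -18.00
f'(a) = 7 - 4*a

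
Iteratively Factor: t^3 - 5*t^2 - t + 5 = (t - 5)*(t^2 - 1) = (t - 5)*(t - 1)*(t + 1)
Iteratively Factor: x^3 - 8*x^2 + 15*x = (x - 5)*(x^2 - 3*x) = (x - 5)*(x - 3)*(x)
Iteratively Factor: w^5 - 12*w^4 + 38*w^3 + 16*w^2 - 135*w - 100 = (w - 5)*(w^4 - 7*w^3 + 3*w^2 + 31*w + 20) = (w - 5)^2*(w^3 - 2*w^2 - 7*w - 4) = (w - 5)^2*(w + 1)*(w^2 - 3*w - 4) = (w - 5)^2*(w + 1)^2*(w - 4)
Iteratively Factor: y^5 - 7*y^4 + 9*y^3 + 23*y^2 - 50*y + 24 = (y - 3)*(y^4 - 4*y^3 - 3*y^2 + 14*y - 8) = (y - 3)*(y + 2)*(y^3 - 6*y^2 + 9*y - 4) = (y - 3)*(y - 1)*(y + 2)*(y^2 - 5*y + 4) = (y - 3)*(y - 1)^2*(y + 2)*(y - 4)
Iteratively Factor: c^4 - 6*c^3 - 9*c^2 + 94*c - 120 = (c + 4)*(c^3 - 10*c^2 + 31*c - 30) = (c - 2)*(c + 4)*(c^2 - 8*c + 15) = (c - 5)*(c - 2)*(c + 4)*(c - 3)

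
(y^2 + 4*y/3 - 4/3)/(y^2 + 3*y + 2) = (y - 2/3)/(y + 1)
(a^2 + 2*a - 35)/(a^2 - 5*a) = (a + 7)/a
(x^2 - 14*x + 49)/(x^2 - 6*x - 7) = (x - 7)/(x + 1)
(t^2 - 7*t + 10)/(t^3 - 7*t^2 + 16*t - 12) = (t - 5)/(t^2 - 5*t + 6)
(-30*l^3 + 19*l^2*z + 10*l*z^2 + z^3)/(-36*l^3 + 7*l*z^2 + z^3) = (-5*l^2 + 4*l*z + z^2)/(-6*l^2 + l*z + z^2)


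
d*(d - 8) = d^2 - 8*d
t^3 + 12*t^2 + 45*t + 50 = (t + 2)*(t + 5)^2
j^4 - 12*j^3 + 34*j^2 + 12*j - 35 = (j - 7)*(j - 5)*(j - 1)*(j + 1)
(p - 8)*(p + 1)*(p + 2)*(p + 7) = p^4 + 2*p^3 - 57*p^2 - 170*p - 112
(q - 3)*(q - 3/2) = q^2 - 9*q/2 + 9/2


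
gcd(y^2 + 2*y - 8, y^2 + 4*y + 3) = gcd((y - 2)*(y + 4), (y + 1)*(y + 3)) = 1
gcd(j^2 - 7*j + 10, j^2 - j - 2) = j - 2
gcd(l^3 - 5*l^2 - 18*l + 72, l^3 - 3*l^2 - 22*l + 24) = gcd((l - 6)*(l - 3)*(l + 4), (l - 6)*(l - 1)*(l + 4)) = l^2 - 2*l - 24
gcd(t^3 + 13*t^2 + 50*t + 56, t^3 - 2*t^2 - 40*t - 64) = t^2 + 6*t + 8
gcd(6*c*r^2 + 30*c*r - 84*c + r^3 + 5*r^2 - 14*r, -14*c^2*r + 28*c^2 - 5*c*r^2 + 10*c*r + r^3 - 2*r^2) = r - 2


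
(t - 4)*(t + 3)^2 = t^3 + 2*t^2 - 15*t - 36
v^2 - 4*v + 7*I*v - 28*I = (v - 4)*(v + 7*I)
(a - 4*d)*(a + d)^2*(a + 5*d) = a^4 + 3*a^3*d - 17*a^2*d^2 - 39*a*d^3 - 20*d^4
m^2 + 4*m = m*(m + 4)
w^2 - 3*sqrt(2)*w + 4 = (w - 2*sqrt(2))*(w - sqrt(2))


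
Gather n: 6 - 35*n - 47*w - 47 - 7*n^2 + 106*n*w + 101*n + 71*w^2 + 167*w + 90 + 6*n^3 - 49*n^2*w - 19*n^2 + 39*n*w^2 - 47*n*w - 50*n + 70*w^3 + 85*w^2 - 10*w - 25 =6*n^3 + n^2*(-49*w - 26) + n*(39*w^2 + 59*w + 16) + 70*w^3 + 156*w^2 + 110*w + 24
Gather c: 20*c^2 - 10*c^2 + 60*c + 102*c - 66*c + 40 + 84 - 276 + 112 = 10*c^2 + 96*c - 40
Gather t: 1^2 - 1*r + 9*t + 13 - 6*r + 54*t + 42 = -7*r + 63*t + 56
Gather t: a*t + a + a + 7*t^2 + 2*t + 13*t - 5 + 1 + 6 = 2*a + 7*t^2 + t*(a + 15) + 2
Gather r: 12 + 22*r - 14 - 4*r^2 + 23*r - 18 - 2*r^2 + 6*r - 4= -6*r^2 + 51*r - 24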